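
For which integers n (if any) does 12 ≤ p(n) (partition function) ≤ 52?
Tabulating p(n) via p(n) = p(n−1) + p(n−2) − p(n−5) − p(n−7) + …: p(6)=11; p(7)=15; p(8)=22; p(9)=30; p(10)=42; p(11)=56. So valid n = 7, 8, 9, 10.

Answer: 7, 8, 9, 10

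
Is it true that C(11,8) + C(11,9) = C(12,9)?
True
Pascal's identity: LHS = 165 + 55 = 220; RHS = C(12,9) = 220. Both sides agree, so the statement holds.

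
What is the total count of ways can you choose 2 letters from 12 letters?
66

Explanation: C(12,2) = 12! / (2! × (12-2)!)
         = 12! / (2! × 10!)
         = 66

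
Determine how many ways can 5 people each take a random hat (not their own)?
44

Working:
Using D(n) = (n-1)[D(n-1) + D(n-2)]:
D(5) = (5-1) × [D(4) + D(3)]
      = 4 × [9 + 2]
      = 4 × 11
      = 44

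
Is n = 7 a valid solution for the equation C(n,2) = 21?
Yes

Reasoning: C(7,2) = 7·6/2! = 42/2 = 21, which equals 21.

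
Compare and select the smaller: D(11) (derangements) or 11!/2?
D(11)

Reasoning: D(11) = (11-1)·[D(10) + D(9)] = 10·[1,334,961 + 133,496] = 14,684,570; 11!/2 = 39,916,800/2 = 19,958,400.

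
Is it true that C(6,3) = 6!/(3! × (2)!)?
False

Solution: The correct denominator is 3!×3!, giving C(6,3) = 20; the stated RHS is 6!/(3!×2!) = 60 ≠ 20, so the statement does not hold.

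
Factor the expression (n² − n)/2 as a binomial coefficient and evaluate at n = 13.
(n² − n)/2 = n(n−1)/2 = C(n,2). At n = 13: C(13,2) = 78.

Answer: C(n,2); C(13,2) = 78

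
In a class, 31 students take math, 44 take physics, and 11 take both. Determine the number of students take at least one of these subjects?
|A∪B| = |A|+|B|-|A∩B| = 31+44-11 = 64.

Answer: 64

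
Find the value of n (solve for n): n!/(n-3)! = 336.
n!/(n-3)! = n×(n-1)×(n-2), a product of 3 consecutive integers ≈ (n−1)^3. 336^(1/3) + 1 ≈ 8.0; check n = 8: 8×7×6 = 336 ✓. So n = 8.
Final answer: 8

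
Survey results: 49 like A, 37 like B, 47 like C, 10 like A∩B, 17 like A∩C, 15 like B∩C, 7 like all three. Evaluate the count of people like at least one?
|A∪B∪C| = 49+37+47-10-17-15+7 = 98.

Answer: 98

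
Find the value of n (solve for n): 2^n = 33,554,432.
25
33,554,432 = 1,024 × 1,024 × 32 = 2^10 × 2^10 × 2^5 = 2^25, so n = 25.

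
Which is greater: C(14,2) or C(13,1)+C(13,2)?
Equal

Working:
By Pascal's identity: C(14,2) = C(13,1)+C(13,2) = 91. Equal.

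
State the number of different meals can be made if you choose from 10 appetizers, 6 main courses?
60

Explanation: By the multiplication principle: 10 × 6 = 60.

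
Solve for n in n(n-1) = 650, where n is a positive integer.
26

Solution: n² − n − 650 = 0, so n = (1 ± √(1 + 4·650))/2 = (1 ± √2,601)/2 = (1 ± 51)/2, i.e. n = 26 or n = -25. Taking the positive root, n = 26 (check: 26×25 = 650).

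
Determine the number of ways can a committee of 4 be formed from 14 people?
1,001

Solution: C(14,4) = 14! / (4! × (14-4)!)
         = 14! / (4! × 10!)
         = 1,001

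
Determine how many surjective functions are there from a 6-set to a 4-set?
1,560
Onto functions = 4! × S(6,4)
First compute S(6,4) via recurrence:
Using the Stirling recurrence: S(n,k) = k·S(n-1,k) + S(n-1,k-1)
S(6,4) = 4·S(5,4) + S(5,3)
         = 4·10 + 25
         = 40 + 25
         = 65
Then: 24 × 65 = 1,560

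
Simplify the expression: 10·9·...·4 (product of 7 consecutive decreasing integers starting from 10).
604,800

Working:
This is P(10,7) = 10!/(3)! = 604,800.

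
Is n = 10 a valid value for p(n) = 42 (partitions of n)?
Yes

Working:
Pentagonal recurrence p(n) = p(n−1) + p(n−2) − p(n−5) − p(n−7) + …: p(10) = p(9) + p(8) − p(5) − p(3) = 30 + 22 − 7 − 3 = 42, which equals 42.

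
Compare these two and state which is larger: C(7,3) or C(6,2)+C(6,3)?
Equal
By Pascal's identity: C(7,3) = C(6,2)+C(6,3) = 35. Equal.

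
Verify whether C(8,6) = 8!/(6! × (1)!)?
False

Explanation: The correct denominator is 6!×2!, giving C(8,6) = 28; the stated RHS is 8!/(6!×1!) = 56 ≠ 28, so the statement does not hold.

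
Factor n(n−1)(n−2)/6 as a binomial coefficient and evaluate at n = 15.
n(n−1)(n−2)/6 = n!/(3!(n−3)!) = C(n,3). At n = 15: C(15,3) = 455.

Answer: C(n,3); C(15,3) = 455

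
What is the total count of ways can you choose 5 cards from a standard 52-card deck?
2,598,960

Explanation: C(52,5) = 2,598,960.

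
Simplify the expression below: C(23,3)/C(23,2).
C(n,k+1)/C(n,k) = (n−k)/(k+1). Here (23−2)/(2+1) = 21/3 = 7.
Final answer: 7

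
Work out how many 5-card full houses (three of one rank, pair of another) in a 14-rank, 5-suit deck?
Triple rank: 14. Triple suits: C(5,3)=10. Pair rank: 13. Pair suits: C(5,2)=10. Total: 18,200.
Final answer: 18,200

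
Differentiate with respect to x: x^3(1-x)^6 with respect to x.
3x^2(1-x)^6 - 6x^3(1-x)^5
Product rule: 3x^{2}(1-x)^{6} + x^3·(-6)(1-x)^{5}.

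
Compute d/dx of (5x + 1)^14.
70(5x + 1)^13

Working:
Chain rule: 14(5x+1)^{13} × 5 = 70(5x+1)^{13}.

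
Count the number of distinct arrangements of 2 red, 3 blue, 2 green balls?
210

Reasoning: Multinomial: 7!/(2! × 3! × 2!) = 210.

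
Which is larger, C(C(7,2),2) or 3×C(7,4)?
C(C(7,2),2)

Explanation: C(C(7,2),2)=210, 3×C(7,4)=105.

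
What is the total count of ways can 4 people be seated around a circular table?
Circular arrangements: (4-1)! = 6.

Answer: 6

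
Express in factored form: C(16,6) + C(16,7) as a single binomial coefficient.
C(17,7)

By Pascal's identity: C(16,6) + C(16,7) = C(17,7) = 19,448.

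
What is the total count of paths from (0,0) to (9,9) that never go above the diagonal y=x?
4,862

Counted by the Catalan number C_9: C_9 = C(18,9)/(9+1) = 48,620/10 = 4,862.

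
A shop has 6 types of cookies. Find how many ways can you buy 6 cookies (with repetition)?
462

Reasoning: Stars and bars: C(6+6-1, 6) = C(11, 6) = 462.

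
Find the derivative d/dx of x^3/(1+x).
(3x^2(1+x) - x^3)/(1+x)²

Reasoning: Quotient rule: [3x^{2}(1+x) - x^3]/(1+x)².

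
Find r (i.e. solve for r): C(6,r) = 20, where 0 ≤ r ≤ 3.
3

Solution: C(6,r) is increasing for 0 ≤ r ≤ 3. Stepping up (C(6,r+1) = C(6,r)·(6−r)/(r+1)): C(6,1) = 6, C(6,2) = 15, C(6,3) = 20 ✓. So r = 3.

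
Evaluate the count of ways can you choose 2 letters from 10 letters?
45
C(10,2) = 10! / (2! × (10-2)!)
         = 10! / (2! × 8!)
         = 45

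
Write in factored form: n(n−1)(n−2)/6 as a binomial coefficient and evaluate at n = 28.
C(n,3); C(28,3) = 3,276
n(n−1)(n−2)/6 = n!/(3!(n−3)!) = C(n,3). At n = 28: C(28,3) = 3,276.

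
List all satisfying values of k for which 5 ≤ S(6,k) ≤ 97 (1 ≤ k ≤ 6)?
2, 3, 4, 5

Working:
S(6,1)=1; S(6,2)=31; S(6,3)=90; S(6,4)=65; S(6,5)=15; S(6,6)=1. So valid k = 2, 3, 4, 5.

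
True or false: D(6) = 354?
Derangements of 6 elements: D(6) = (6-1)·[D(5) + D(4)] = 5·[44 + 9] = 265.
Final answer: False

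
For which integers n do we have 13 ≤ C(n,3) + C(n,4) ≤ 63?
5, 6
C(4,3)+C(4,4)=5; C(5,3)+C(5,4)=15; C(6,3)+C(6,4)=35; C(7,3)+C(7,4)=70. So valid n = 5, 6.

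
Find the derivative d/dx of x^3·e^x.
Product rule: d/dx[x^3]·e^x + x^3·d/dx[e^x] = 3x^{2}e^x + x^3e^x.
Final answer: (3x^2 + x^3)e^x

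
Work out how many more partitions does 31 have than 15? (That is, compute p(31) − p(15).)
6,666

Working:
Pentagonal recurrence p(n) = p(n−1) + p(n−2) − p(n−5) − p(n−7) + …: p(31) = p(30) + p(29) − p(26) − p(24) + p(19) + p(16) − p(9) − p(5) = 5,604 + 4,565 − 2,436 − 1,575 + 490 + 231 − 30 − 7 = 6,842.
p(15) = p(14) + p(13) − p(10) − p(8) + p(3) + p(0) = 135 + 101 − 42 − 22 + 3 + 1 = 176.
Difference = 6,842 − 176 = 6,666.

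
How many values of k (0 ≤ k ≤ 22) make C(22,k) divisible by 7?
15

Explanation: Checking C(22,k) mod 7 for k = 0..22: divisible at k = 2, 3, 4, 5, 6, 9, 10, 11, 12, 13, 16, 17, 18, 19, 20. That's 15 values.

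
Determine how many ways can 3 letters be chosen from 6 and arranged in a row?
120

Reasoning: P(6,3) = 6!/(6-3)! = 120.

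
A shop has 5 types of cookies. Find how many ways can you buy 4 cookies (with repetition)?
70

Solution: Stars and bars: C(4+5-1, 4) = C(8, 4) = 70.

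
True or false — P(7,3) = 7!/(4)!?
Permutation formula P(n,k) = n!/(n-k)!: 7!/4! = 5,040/24 = 210 = P(7,3). The statement holds.

Answer: True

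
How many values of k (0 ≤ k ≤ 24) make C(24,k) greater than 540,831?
9

Solution: Row 24 is unimodal and symmetric about k=24/2. C(24,7)=346,104 ≤ 540,831; C(24,8)=735,471 > 540,831; by symmetry C(24,k) > 540,831 for k = 8..16. That's 16 - 8 + 1 = 9 values.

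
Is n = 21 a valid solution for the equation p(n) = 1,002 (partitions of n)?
No
Pentagonal recurrence p(n) = p(n−1) + p(n−2) − p(n−5) − p(n−7) + …: p(21) = p(20) + p(19) − p(16) − p(14) + p(9) + p(6) = 627 + 490 − 231 − 135 + 30 + 11 = 792, which does not equal 1,002.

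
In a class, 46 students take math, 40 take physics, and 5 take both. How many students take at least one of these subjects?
81

Reasoning: |A∪B| = |A|+|B|-|A∩B| = 46+40-5 = 81.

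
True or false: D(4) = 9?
True

Reasoning: Derangements of 4 elements: D(4) = (4-1)·[D(3) + D(2)] = 3·[2 + 1] = 9.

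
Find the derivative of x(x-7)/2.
d/dx[(x-0)(x-7)] = (x-7) + (x-0) = 2x - 7. Dividing by 2 gives (2x - 7)/2.

Answer: (2x - 7)/2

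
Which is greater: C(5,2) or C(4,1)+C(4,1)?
C(5,2)

Reasoning: C(5,2)=10; C(4,1)+C(4,1)=4+4=8.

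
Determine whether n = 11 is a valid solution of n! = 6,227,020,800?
No

Explanation: 11! = 11·10! = 11·3,628,800 = 39,916,800, which does not equal 6,227,020,800.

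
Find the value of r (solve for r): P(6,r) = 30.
P(6,r) = 6·5·…·(6−r+1), a product of r factors. Multiplying down from 6: 6 = 6; 6·5 = 30 ✓ (2 factors). So r = 2.
Final answer: 2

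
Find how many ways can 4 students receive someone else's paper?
Using D(n) = (n-1)[D(n-1) + D(n-2)]:
D(4) = (4-1) × [D(3) + D(2)]
      = 3 × [2 + 1]
      = 3 × 3
      = 9

Answer: 9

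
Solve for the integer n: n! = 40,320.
n! is strictly increasing. 6! = 720, 7! = 5,040, 8! = 40,320 ✓. So n = 8.

Answer: 8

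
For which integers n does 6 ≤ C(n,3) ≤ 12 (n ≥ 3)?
5

Explanation: C(4,3)=4; C(5,3)=10; C(6,3)=20. So valid n = 5.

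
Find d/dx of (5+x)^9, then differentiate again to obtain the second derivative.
72(5+x)^7

Working:
First derivative: 9(5+x)^{8}. Second derivative: 9·8·(5+x)^{7} = 72(5+x)^{7}.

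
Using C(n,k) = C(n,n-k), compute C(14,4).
C(14,4) = C(14,10) = 1,001.
Final answer: 1,001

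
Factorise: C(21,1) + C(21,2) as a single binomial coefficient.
C(22,2)

Explanation: By Pascal's identity: C(21,1) + C(21,2) = C(22,2) = 231.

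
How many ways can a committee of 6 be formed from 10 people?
210

C(10,6) = 10! / (6! × (10-6)!)
         = 10! / (6! × 4!)
         = 210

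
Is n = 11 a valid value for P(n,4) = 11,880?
P(11,4) = 11·10·9·8 = 7,920, which does not equal 11,880.
Final answer: No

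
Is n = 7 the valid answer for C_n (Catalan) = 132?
No

Reasoning: C_7 = C(14,7)/(7+1) = 3,432/8 = 429, which does not equal 132.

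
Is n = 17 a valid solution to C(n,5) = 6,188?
C(17,5) = 17·16·15·14·13/5! = 742,560/120 = 6,188, which equals 6,188.

Answer: Yes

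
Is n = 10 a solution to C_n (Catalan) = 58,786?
No

Reasoning: C_10 = C(20,10)/(10+1) = 184,756/11 = 16,796, which does not equal 58,786.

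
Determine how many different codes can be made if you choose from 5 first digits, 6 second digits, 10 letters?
300

By the multiplication principle: 5 × 6 × 10 = 300.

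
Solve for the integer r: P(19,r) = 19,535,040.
P(19,r) = 19·18·…·(19−r+1), a product of r factors. Multiplying down from 19: 19 = 19; 19·18 = 342; 19·18·17 = 5,814; 19·18·17·16 = 93,024; 19·18·17·16·15 = 1,395,360; 19·18·17·16·15·14 = 19,535,040 ✓ (6 factors). So r = 6.

Answer: 6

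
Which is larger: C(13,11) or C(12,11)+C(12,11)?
C(13,11)
C(13,11)=78; C(12,11)+C(12,11)=12+12=24.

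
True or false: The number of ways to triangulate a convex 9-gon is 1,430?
Triangulations of a convex 9-gon are counted by the Catalan number C_7: C_7 = C(14,7)/(7+1) = 3,432/8 = 429.

Answer: False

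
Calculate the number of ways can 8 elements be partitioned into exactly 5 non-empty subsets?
1,050

Explanation: This equals S(8,5), the Stirling number of the 2nd kind.
Using the Stirling recurrence: S(n,k) = k·S(n-1,k) + S(n-1,k-1)
S(8,5) = 5·S(7,5) + S(7,4)
         = 5·140 + 350
         = 700 + 350
         = 1,050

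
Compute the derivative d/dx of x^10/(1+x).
(10x^9(1+x) - x^10)/(1+x)²

Solution: Quotient rule: [10x^{9}(1+x) - x^10]/(1+x)².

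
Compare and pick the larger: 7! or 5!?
7!
7!=5,040, 5!=120. 7! > 5!.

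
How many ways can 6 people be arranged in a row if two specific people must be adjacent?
240

Reasoning: Treat pair as unit: (6-1)! arrangements × 2 internal orders = 240.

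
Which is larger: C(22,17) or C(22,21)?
C(22,17)

Solution: C(22,17)=26,334, C(22,21)=22.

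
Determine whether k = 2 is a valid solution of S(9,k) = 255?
Yes

Reasoning: S(9,2) = 2·S(8,2) + S(8,1) = 2·127 + 1 = 255, which equals 255.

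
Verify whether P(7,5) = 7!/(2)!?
Permutation formula P(n,k) = n!/(n-k)!: 7!/2! = 5,040/2 = 2,520 = P(7,5). The statement holds.

Answer: True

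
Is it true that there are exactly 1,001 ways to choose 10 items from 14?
True

C(14,10) = 1,001.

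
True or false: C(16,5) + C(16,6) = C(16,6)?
False

Reasoning: Pascal's identity gives C(17,6) = 12,376, whereas C(16,6) = 8,008.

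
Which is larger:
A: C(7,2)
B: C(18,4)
B

Solution: A=C(7,2)=21, B=C(18,4)=3,060.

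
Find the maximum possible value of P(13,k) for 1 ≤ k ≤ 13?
6,227,020,800

Reasoning: P(13,k) increases in k, so maximum at k = 13: 13! = 6,227,020,800.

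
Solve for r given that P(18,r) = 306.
2

Working:
P(18,r) = 18·17·…·(18−r+1), a product of r factors. Multiplying down from 18: 18 = 18; 18·17 = 306 ✓ (2 factors). So r = 2.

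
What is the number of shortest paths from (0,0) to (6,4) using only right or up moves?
210

Explanation: Choose 6 rights from 10 moves: C(10,6) = 210.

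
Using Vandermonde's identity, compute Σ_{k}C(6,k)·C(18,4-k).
10,626

Working:
= C(6+18,4) = C(24,4) = 10,626.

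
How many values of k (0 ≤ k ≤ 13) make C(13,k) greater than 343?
6

Explanation: Row 13 is unimodal and symmetric about k=13/2. C(13,3)=286 ≤ 343; C(13,4)=715 > 343; by symmetry C(13,k) > 343 for k = 4..9. That's 9 - 4 + 1 = 6 values.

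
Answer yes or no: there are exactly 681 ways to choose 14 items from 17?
No
C(17,14) = 680 ≠ 681.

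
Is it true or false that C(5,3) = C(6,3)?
False
LHS = C(5,3) = 10; RHS = C(6,3) = 20. 10 ≠ 20, so the statement does not hold.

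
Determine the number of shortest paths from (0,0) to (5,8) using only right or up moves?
1,287

Solution: Choose 5 rights from 13 moves: C(13,5) = 1,287.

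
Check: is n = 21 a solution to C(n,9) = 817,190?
No
C(21,9) = 21·20·19·18·17·16·15·14·13/9! = 106,661,318,400/362,880 = 293,930, which does not equal 817,190.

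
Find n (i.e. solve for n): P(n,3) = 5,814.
19

Explanation: P(n,3) = n(n−1)(n−2) is increasing in n; n(n−1)(n−2) ≈ (n−1)^3 = 5,814 gives n ≈ 19.0. Check: P(17,3) = 4,080, P(18,3) = 4,896, P(19,3) = 5,814 ✓. So n = 19.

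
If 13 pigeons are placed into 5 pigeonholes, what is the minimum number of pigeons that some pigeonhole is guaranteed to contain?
Pigeonhole: ⌈13/5⌉ = 3.
Final answer: 3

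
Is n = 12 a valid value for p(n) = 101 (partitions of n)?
No

Reasoning: Pentagonal recurrence p(n) = p(n−1) + p(n−2) − p(n−5) − p(n−7) + …: p(12) = p(11) + p(10) − p(7) − p(5) + p(0) = 56 + 42 − 15 − 7 + 1 = 77, which does not equal 101.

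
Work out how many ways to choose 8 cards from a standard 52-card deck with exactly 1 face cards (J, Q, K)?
223,722,720

12 face cards and 40 non-face cards: C(12,1) × C(40,7) = 12 × 18,643,560 = 223,722,720.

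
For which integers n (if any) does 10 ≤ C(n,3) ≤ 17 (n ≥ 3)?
5

Reasoning: C(4,3)=4; C(5,3)=10; C(6,3)=20. So valid n = 5.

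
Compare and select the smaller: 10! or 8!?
8!

Reasoning: 10!=3,628,800, 8!=40,320. 10! > 8!.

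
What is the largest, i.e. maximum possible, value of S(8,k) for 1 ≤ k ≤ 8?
1,701

Row S(8,k) for k = 1..8 (via S(n,k) = k·S(n−1,k) + S(n−1,k−1)): 1, 127, 966, 1,701, 1,050, 266, 28, 1. The row is unimodal; maximum at k = 4: 1,701.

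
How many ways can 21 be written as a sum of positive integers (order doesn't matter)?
792

Pentagonal recurrence p(n) = p(n−1) + p(n−2) − p(n−5) − p(n−7) + …: p(21) = p(20) + p(19) − p(16) − p(14) + p(9) + p(6) = 627 + 490 − 231 − 135 + 30 + 11 = 792.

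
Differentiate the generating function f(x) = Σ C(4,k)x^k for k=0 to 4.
Σ k·C(4,k)x^(k-1) for k=1 to 4

Term-by-term differentiation gives Σ k·C(4,k)x^{k-1} for k=1 to 4.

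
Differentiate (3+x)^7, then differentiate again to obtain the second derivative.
42(3+x)^5

Solution: First derivative: 7(3+x)^{6}. Second derivative: 7·6·(3+x)^{5} = 42(3+x)^{5}.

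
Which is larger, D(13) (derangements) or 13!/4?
D(13)

D(13) = (13-1)·[D(12) + D(11)] = 12·[176,214,841 + 14,684,570] = 2,290,792,932; 13!/4 = 6,227,020,800/4 = 1,556,755,200.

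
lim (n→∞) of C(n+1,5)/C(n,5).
1

Working:
Both numerator and denominator grow as n^5/5! for large n, so the ratio → 1.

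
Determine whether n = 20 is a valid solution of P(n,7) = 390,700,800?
P(20,7) = 20·19·18·17·16·15·14 = 390,700,800, which equals 390,700,800.

Answer: Yes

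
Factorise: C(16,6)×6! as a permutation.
P(16,6)

C(16,6)×6! = [16!/(6!(10)!)]×6! = 16!/(10)! = P(16,6) = 5,765,760.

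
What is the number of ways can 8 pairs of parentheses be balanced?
1,430

Solution: Using the Catalan number formula: C_n = C(2n, n) / (n+1)
C_8 = C(16, 8) / (8+1)
     = 12870 / 9
     = 1,430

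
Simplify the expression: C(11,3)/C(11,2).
3
C(n,k+1)/C(n,k) = (n−k)/(k+1). Here (11−2)/(2+1) = 9/3 = 3.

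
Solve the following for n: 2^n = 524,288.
19

Solution: 524,288 = 1,024 × 512 = 2^10 × 2^9 = 2^19, so n = 19.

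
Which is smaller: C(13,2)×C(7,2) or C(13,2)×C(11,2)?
C(13,2)×C(7,2)

Explanation: C(13,2)×C(7,2)=1,638, C(13,2)×C(11,2)=4,290.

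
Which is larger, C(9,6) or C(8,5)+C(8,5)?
C(8,5)+C(8,5)

Working:
C(9,6)=84; C(8,5)+C(8,5)=56+56=112.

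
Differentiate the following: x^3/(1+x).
(3x^2(1+x) - x^3)/(1+x)²

Explanation: Quotient rule: [3x^{2}(1+x) - x^3]/(1+x)².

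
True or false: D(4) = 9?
True

Explanation: Derangements of 4 elements: D(4) = (4-1)·[D(3) + D(2)] = 3·[2 + 1] = 9.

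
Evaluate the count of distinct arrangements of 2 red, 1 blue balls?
3
Multinomial: 3!/(2! × 1!) = 3.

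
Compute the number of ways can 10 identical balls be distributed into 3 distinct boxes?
66
C(10+3-1, 3-1) = C(12, 2) = 66.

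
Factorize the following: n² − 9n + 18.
(n − 3)(n − 6)

Solution: Seek roots whose sum is 9 and product is 18: (3, 6). So n² − 9n + 18 = (n − 3)(n − 6).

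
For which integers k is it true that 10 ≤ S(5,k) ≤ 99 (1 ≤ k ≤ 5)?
2, 3, 4

Working:
S(5,1)=1; S(5,2)=15; S(5,3)=25; S(5,4)=10; S(5,5)=1. So valid k = 2, 3, 4.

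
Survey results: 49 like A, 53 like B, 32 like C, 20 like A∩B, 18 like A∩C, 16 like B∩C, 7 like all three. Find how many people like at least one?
|A∪B∪C| = 49+53+32-20-18-16+7 = 87.
Final answer: 87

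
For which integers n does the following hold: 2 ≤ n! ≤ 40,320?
2, 3, 4, 5, 6, 7, 8

n! is strictly increasing; 2! = 2 and 8! = 40,320, so valid n = 2, 3, 4, 5, 6, 7, 8.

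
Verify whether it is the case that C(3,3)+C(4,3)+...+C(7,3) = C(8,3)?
False

Working:
Hockey stick identity gives Σ = C(8,4) = 70; RHS C(8,3) = 56.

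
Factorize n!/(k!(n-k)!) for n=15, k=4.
This is the binomial coefficient C(15,4) = 1,365.
Final answer: C(15,4) = 1,365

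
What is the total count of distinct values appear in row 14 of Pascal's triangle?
Row 14 has entries C(14,0)..C(14,14); by symmetry C(14,k)=C(14,14-k), giving 8 distinct values.

Answer: 8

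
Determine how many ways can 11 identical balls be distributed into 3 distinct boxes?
78

Working:
C(11+3-1, 3-1) = C(13, 2) = 78.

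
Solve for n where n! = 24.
4
n! is strictly increasing. 2! = 2, 3! = 6, 4! = 24 ✓. So n = 4.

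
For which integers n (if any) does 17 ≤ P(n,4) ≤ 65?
4

Working:
P(3,4)=0; P(4,4)=24; P(5,4)=120. So valid n = 4.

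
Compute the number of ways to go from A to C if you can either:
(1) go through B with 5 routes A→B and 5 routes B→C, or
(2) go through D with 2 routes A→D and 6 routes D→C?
37

Working:
Route via B: 5×5=25. Route via D: 2×6=12. Total: 37.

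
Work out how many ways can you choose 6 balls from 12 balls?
924

Solution: C(12,6) = 12! / (6! × (12-6)!)
         = 12! / (6! × 6!)
         = 924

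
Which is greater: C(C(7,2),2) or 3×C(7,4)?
C(C(7,2),2)

C(C(7,2),2)=210, 3×C(7,4)=105.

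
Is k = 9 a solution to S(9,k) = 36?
S(9,9) = 9·S(8,9) + S(8,8) = 9·0 + 1 = 1, which does not equal 36.

Answer: No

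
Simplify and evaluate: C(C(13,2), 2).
C(13,2) = 78, then C(78, 2) = 3,003.

Answer: 3,003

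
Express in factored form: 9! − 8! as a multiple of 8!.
8 × 8! = 322,560

Solution: 9! − 8! = 9·8! − 8! = (9 − 1)·8! = 8 × 8! = 322,560.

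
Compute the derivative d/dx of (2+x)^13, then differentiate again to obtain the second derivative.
156(2+x)^11

Reasoning: First derivative: 13(2+x)^{12}. Second derivative: 13·12·(2+x)^{11} = 156(2+x)^{11}.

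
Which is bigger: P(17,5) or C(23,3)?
P(17,5)

Solution: P(17,5)=742,560, C(23,3)=1,771.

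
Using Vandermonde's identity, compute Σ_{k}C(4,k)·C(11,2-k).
105

Reasoning: = C(4+11,2) = C(15,2) = 105.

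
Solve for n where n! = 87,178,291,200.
14

Explanation: n! is strictly increasing. 12! = 479,001,600, 13! = 6,227,020,800, 14! = 87,178,291,200 ✓. So n = 14.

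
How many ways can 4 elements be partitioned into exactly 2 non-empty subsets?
7

Reasoning: This equals S(4,2), the Stirling number of the 2nd kind.
Using the Stirling recurrence: S(n,k) = k·S(n-1,k) + S(n-1,k-1)
S(4,2) = 2·S(3,2) + S(3,1)
         = 2·3 + 1
         = 6 + 1
         = 7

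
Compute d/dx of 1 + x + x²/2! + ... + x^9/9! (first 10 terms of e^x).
1 + x + x²/2! + ... + x^8/8!

Differentiating term by term gives the first 9 terms of e^x.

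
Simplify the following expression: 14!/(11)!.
2,184

Working:
This equals 14×13×12 = 2,184.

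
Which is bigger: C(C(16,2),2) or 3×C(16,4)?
C(C(16,2),2)=7,140, 3×C(16,4)=5,460.

Answer: C(C(16,2),2)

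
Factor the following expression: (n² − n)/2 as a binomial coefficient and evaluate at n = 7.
C(n,2); C(7,2) = 21

Explanation: (n² − n)/2 = n(n−1)/2 = C(n,2). At n = 7: C(7,2) = 21.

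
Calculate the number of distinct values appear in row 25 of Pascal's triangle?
13

Working:
Row 25 has entries C(25,0)..C(25,25); by symmetry C(25,k)=C(25,25-k), giving 13 distinct values.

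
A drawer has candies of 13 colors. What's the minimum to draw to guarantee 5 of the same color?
53

Solution: Worst case: 4 of each = 52. One more: 53.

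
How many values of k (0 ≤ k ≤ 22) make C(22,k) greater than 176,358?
Row 22 is unimodal and symmetric about k=22/2. C(22,7)=170,544 ≤ 176,358; C(22,8)=319,770 > 176,358; by symmetry C(22,k) > 176,358 for k = 8..14. That's 14 - 8 + 1 = 7 values.
Final answer: 7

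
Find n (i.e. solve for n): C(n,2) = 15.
C(n,2) = n(n−1)/2! is increasing in n, and n(n−1) = 2!·15 = 30 ≈ (n−0.5)^2 gives n ≈ 6.0. Check: C(4,2) = 6, C(5,2) = 10, C(6,2) = 15 ✓. So n = 6.
Final answer: 6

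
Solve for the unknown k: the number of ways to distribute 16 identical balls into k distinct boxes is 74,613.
7
Stars and bars: the count is C(16+k−1, k−1), increasing in k. k=5: C(20,4) = 4,845, k=6: C(21,5) = 20,349, k=7: C(22,6) = 74,613 ✓. So k = 7.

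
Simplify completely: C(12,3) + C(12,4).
715

By Pascal's identity: C(13,4) = 715.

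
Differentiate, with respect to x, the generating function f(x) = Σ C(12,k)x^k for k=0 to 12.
Σ k·C(12,k)x^(k-1) for k=1 to 12

Reasoning: Term-by-term differentiation gives Σ k·C(12,k)x^{k-1} for k=1 to 12.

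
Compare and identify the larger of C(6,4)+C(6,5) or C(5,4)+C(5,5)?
C(6,4)+C(6,5)

Working:
First=21, Second=6.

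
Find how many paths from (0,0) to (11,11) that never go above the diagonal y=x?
Counted by the Catalan number C_11: C_11 = C(22,11)/(11+1) = 705,432/12 = 58,786.
Final answer: 58,786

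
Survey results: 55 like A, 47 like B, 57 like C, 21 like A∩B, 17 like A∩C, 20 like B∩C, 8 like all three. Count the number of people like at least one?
|A∪B∪C| = 55+47+57-21-17-20+8 = 109.

Answer: 109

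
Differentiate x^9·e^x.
(9x^8 + x^9)e^x

Explanation: Product rule: d/dx[x^9]·e^x + x^9·d/dx[e^x] = 9x^{8}e^x + x^9e^x.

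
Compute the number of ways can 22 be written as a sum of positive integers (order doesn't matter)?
1,002

Explanation: Pentagonal recurrence p(n) = p(n−1) + p(n−2) − p(n−5) − p(n−7) + …: p(22) = p(21) + p(20) − p(17) − p(15) + p(10) + p(7) − p(0) = 792 + 627 − 297 − 176 + 42 + 15 − 1 = 1,002.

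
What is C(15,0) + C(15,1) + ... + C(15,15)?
32,768
Sum of binomial coefficients = 2^15 = 32,768.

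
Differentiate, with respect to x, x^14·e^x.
(14x^13 + x^14)e^x

Explanation: Product rule: d/dx[x^14]·e^x + x^14·d/dx[e^x] = 14x^{13}e^x + x^14e^x.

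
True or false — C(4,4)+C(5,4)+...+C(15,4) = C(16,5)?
True
Hockey stick identity gives Σ = C(16,5) = 4,368; RHS C(16,5) = 4,368.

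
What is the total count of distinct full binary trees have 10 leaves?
Using the Catalan number formula: C_n = C(2n, n) / (n+1)
C_9 = C(18, 9) / (9+1)
     = 48620 / 10
     = 4,862
Final answer: 4,862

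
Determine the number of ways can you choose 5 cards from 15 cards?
3,003
C(15,5) = 15! / (5! × (15-5)!)
         = 15! / (5! × 10!)
         = 3,003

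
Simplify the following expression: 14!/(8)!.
2,162,160
This equals 14×13×...×9 = 2,162,160.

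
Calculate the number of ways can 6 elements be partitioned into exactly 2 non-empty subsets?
31

This equals S(6,2), the Stirling number of the 2nd kind.
Using the Stirling recurrence: S(n,k) = k·S(n-1,k) + S(n-1,k-1)
S(6,2) = 2·S(5,2) + S(5,1)
         = 2·15 + 1
         = 30 + 1
         = 31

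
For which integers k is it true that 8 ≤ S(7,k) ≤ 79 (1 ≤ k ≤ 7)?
2, 6
S(7,1)=1; S(7,2)=63; S(7,3)=301; S(7,4)=350; S(7,5)=140; S(7,6)=21; S(7,7)=1. So valid k = 2, 6.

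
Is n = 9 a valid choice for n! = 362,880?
9! = 9·8! = 9·40,320 = 362,880, which equals 362,880.
Final answer: Yes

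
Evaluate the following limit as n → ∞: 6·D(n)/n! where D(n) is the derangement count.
6/e
D(n)/n! → 1/e, so 6·D(n)/n! → 6/e.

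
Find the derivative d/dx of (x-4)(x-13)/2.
(2x - 17)/2
d/dx[(x-4)(x-13)] = (x-13) + (x-4) = 2x - 17. Dividing by 2 gives (2x - 17)/2.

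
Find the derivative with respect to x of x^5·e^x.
(5x^4 + x^5)e^x

Working:
Product rule: d/dx[x^5]·e^x + x^5·d/dx[e^x] = 5x^{4}e^x + x^5e^x.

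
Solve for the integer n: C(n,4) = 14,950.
26

Working:
C(n,4) = n(n−1)(n−2)(n−3)/4! is increasing in n, and n(n−1)(n−2)(n−3) = 4!·14,950 = 358,800 ≈ (n−1.5)^4 gives n ≈ 26.0. Check: C(24,4) = 10,626, C(25,4) = 12,650, C(26,4) = 14,950 ✓. So n = 26.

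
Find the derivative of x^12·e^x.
(12x^11 + x^12)e^x
Product rule: d/dx[x^12]·e^x + x^12·d/dx[e^x] = 12x^{11}e^x + x^12e^x.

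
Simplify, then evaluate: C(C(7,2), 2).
210

Solution: C(7,2) = 21, then C(21, 2) = 210.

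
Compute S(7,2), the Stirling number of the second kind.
63

Reasoning: Using the Stirling recurrence: S(n,k) = k·S(n-1,k) + S(n-1,k-1)
S(7,2) = 2·S(6,2) + S(6,1)
         = 2·31 + 1
         = 62 + 1
         = 63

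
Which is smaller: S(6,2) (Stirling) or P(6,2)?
S(6,2) = 2·S(5,2) + S(5,1) = 2·15 + 1 = 31; P(6,2) = 30.

Answer: P(6,2)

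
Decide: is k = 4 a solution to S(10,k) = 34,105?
Yes

Solution: S(10,4) = 4·S(9,4) + S(9,3) = 4·7,770 + 3,025 = 34,105, which equals 34,105.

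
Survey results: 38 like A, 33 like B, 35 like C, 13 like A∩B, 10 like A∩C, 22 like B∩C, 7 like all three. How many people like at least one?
|A∪B∪C| = 38+33+35-13-10-22+7 = 68.
Final answer: 68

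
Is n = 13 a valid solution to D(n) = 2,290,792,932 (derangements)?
D(13) = (13-1)·[D(12) + D(11)] = 12·[176,214,841 + 14,684,570] = 2,290,792,932, which equals 2,290,792,932.
Final answer: Yes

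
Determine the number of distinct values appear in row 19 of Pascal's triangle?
10
Row 19 has entries C(19,0)..C(19,19); by symmetry C(19,k)=C(19,19-k), giving 10 distinct values.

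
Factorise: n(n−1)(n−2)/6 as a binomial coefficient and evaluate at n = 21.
C(n,3); C(21,3) = 1,330

n(n−1)(n−2)/6 = n!/(3!(n−3)!) = C(n,3). At n = 21: C(21,3) = 1,330.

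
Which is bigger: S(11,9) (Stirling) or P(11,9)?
P(11,9)

S(11,9) = 9·S(10,9) + S(10,8) = 9·45 + 750 = 1,155; P(11,9) = 19,958,400.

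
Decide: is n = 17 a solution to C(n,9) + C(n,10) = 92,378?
C(17,9) + C(17,10) = 24,310 + 19,448 = 43,758, which does not equal 92,378.

Answer: No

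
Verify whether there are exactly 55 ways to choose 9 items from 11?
C(11,9) = 55.

Answer: True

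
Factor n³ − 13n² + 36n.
n(n − 4)(n − 9)

Working:
n³ − 13n² + 36n = n(n² − 13n + 36) = n(n − 4)(n − 9).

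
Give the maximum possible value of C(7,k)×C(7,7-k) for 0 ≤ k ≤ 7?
1,225

Explanation: C(7,k)·C(7,7-k) = C(7,k)², maximised at the centre k = 3: C(7,3)² = 1,225.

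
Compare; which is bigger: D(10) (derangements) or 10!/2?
10!/2

Reasoning: D(10) = (10-1)·[D(9) + D(8)] = 9·[133,496 + 14,833] = 1,334,961; 10!/2 = 3,628,800/2 = 1,814,400.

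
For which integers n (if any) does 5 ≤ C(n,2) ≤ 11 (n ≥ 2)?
4, 5

Explanation: C(3,2)=3; C(4,2)=6; C(5,2)=10; C(6,2)=15. So valid n = 4, 5.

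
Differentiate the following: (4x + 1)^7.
Chain rule: 7(4x+1)^{6} × 4 = 28(4x+1)^{6}.
Final answer: 28(4x + 1)^6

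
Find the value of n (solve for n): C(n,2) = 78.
13
C(n,2) = n(n−1)/2! is increasing in n, and n(n−1) = 2!·78 = 156 ≈ (n−0.5)^2 gives n ≈ 13.0. Check: C(11,2) = 55, C(12,2) = 66, C(13,2) = 78 ✓. So n = 13.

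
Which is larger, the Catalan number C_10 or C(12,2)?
C_10

Explanation: C_10 = C(20,10)/(10+1) = 184,756/11 = 16,796; C(12,2) = 66.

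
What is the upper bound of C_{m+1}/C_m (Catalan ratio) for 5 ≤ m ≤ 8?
17/5

C_{m+1}/C_m = 2(2m+1)/(m+2), which increases with m. Maximum at m = 8: 2·17/10 = 17/5.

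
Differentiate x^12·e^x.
(12x^11 + x^12)e^x

Explanation: Product rule: d/dx[x^12]·e^x + x^12·d/dx[e^x] = 12x^{11}e^x + x^12e^x.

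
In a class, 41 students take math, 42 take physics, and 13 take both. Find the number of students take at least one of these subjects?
|A∪B| = |A|+|B|-|A∩B| = 41+42-13 = 70.

Answer: 70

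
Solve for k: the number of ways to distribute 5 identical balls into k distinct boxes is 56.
Stars and bars: the count is C(5+k−1, k−1), increasing in k. k=2: C(6,1) = 6, k=3: C(7,2) = 21, k=4: C(8,3) = 56 ✓. So k = 4.

Answer: 4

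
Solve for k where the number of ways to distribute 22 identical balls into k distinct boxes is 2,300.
4

Reasoning: Stars and bars: the count is C(22+k−1, k−1), increasing in k. k=2: C(23,1) = 23, k=3: C(24,2) = 276, k=4: C(25,3) = 2,300 ✓. So k = 4.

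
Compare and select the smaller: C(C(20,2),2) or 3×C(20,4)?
3×C(20,4)

Working:
C(C(20,2),2)=17,955, 3×C(20,4)=14,535.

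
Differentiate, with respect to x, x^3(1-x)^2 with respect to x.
3x^2(1-x)^2 - 2x^3(1-x)^1

Product rule: 3x^{2}(1-x)^{2} + x^3·(-2)(1-x)^{1}.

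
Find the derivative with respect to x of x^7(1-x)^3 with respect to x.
7x^6(1-x)^3 - 3x^7(1-x)^2

Solution: Product rule: 7x^{6}(1-x)^{3} + x^7·(-3)(1-x)^{2}.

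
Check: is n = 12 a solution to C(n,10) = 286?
No

Explanation: C(12,10) = 12·11·10·9·8·7·6·5·4·3/10! = 239,500,800/3,628,800 = 66, which does not equal 286.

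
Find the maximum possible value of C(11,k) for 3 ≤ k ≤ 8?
462

Solution: C(11,k) is maximised at the centre of the row: C(11,5) = 462.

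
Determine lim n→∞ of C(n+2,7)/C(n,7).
1

Both numerator and denominator grow as n^7/7! for large n, so the ratio → 1.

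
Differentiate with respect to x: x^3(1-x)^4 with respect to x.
3x^2(1-x)^4 - 4x^3(1-x)^3

Explanation: Product rule: 3x^{2}(1-x)^{4} + x^3·(-4)(1-x)^{3}.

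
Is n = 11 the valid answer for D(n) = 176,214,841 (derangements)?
No
D(11) = (11-1)·[D(10) + D(9)] = 10·[1,334,961 + 133,496] = 14,684,570, which does not equal 176,214,841.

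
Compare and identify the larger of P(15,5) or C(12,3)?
P(15,5)

Solution: P(15,5)=360,360, C(12,3)=220.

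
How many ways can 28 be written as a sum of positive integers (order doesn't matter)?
3,718

Explanation: Pentagonal recurrence p(n) = p(n−1) + p(n−2) − p(n−5) − p(n−7) + …: p(28) = p(27) + p(26) − p(23) − p(21) + p(16) + p(13) − p(6) − p(2) = 3,010 + 2,436 − 1,255 − 792 + 231 + 101 − 11 − 2 = 3,718.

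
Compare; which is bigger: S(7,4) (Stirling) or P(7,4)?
P(7,4)

Explanation: S(7,4) = 4·S(6,4) + S(6,3) = 4·65 + 90 = 350; P(7,4) = 840.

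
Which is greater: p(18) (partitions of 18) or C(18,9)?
C(18,9)

Explanation: Pentagonal recurrence p(n) = p(n−1) + p(n−2) − p(n−5) − p(n−7) + …: p(18) = p(17) + p(16) − p(13) − p(11) + p(6) + p(3) = 297 + 231 − 101 − 56 + 11 + 3 = 385; C(18,9) = 48,620.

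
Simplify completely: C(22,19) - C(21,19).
1,330

Explanation: C(22,19) - C(21,19) = C(21,18) = 1,330.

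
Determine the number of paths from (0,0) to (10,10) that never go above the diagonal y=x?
Counted by the Catalan number C_10: C_10 = C(20,10)/(10+1) = 184,756/11 = 16,796.
Final answer: 16,796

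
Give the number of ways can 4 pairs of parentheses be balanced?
Using the Catalan number formula: C_n = C(2n, n) / (n+1)
C_4 = C(8, 4) / (4+1)
     = 70 / 5
     = 14

Answer: 14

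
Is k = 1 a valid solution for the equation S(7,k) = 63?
S(7,1) = 1·S(6,1) + S(6,0) = 1·1 + 0 = 1, which does not equal 63.

Answer: No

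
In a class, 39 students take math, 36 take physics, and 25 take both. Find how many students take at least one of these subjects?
|A∪B| = |A|+|B|-|A∩B| = 39+36-25 = 50.

Answer: 50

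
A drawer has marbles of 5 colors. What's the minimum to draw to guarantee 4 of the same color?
Worst case: 3 of each = 15. One more: 16.

Answer: 16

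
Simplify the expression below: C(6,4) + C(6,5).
21

Reasoning: By Pascal's identity: C(7,5) = 21.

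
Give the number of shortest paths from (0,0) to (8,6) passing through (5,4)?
1,260
To (5,4): C(9,5)=126. From there: C(5,3)=10. Total: 1,260.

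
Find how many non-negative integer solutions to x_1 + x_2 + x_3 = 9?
C(9+3-1, 3-1) = 55.
Final answer: 55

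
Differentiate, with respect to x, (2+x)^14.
Using the power rule: d/dx (2+x)^14 = 14(2+x)^{13}.
Final answer: 14(2+x)^13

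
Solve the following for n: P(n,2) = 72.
P(n,2) = n(n−1) is increasing in n; n(n−1) ≈ (n−0.5)^2 = 72 gives n ≈ 9.0. Check: P(7,2) = 42, P(8,2) = 56, P(9,2) = 72 ✓. So n = 9.
Final answer: 9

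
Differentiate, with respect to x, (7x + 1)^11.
77(7x + 1)^10

Solution: Chain rule: 11(7x+1)^{10} × 7 = 77(7x+1)^{10}.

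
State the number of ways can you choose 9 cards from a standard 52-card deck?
C(52,9) = 3,679,075,400.

Answer: 3,679,075,400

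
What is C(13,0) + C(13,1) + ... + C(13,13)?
Sum of binomial coefficients = 2^13 = 8,192.

Answer: 8,192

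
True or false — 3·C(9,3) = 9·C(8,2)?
True

Reasoning: Absorption identity k·C(n,k) = n·C(n-1,k-1). LHS = 3·84 = 252; RHS = 9·28 = 252.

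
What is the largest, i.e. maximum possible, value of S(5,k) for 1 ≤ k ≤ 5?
25

Explanation: Row S(5,k) for k = 1..5 (via S(n,k) = k·S(n−1,k) + S(n−1,k−1)): 1, 15, 25, 10, 1. The row is unimodal; maximum at k = 3: 25.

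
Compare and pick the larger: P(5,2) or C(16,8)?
C(16,8)

Working:
P(5,2)=20, C(16,8)=12,870.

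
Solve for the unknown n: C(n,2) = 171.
19

Solution: C(n,2) = n(n−1)/2! is increasing in n, and n(n−1) = 2!·171 = 342 ≈ (n−0.5)^2 gives n ≈ 19.0. Check: C(17,2) = 136, C(18,2) = 153, C(19,2) = 171 ✓. So n = 19.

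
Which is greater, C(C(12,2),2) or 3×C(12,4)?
C(C(12,2),2)

C(C(12,2),2)=2,145, 3×C(12,4)=1,485.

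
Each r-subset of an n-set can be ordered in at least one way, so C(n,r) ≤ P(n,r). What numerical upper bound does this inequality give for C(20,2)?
380

Working:
P(20,2) = 20·19 = 380, so C(20,2) ≤ 380. (The bound is loose by a factor of 2! = 2: C(20,2) = 380/2 = 190.)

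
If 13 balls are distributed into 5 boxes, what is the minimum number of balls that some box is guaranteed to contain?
3

Explanation: Pigeonhole: ⌈13/5⌉ = 3.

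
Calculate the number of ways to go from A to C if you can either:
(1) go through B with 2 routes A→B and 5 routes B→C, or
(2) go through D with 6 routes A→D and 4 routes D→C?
34

Reasoning: Route via B: 2×5=10. Route via D: 6×4=24. Total: 34.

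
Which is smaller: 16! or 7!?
7!

Explanation: 16!=20,922,789,888,000, 7!=5,040. 16! > 7!.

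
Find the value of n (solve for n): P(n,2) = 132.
P(n,2) = n(n−1) is increasing in n; n(n−1) ≈ (n−0.5)^2 = 132 gives n ≈ 12.0. Check: P(10,2) = 90, P(11,2) = 110, P(12,2) = 132 ✓. So n = 12.

Answer: 12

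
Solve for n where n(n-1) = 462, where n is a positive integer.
n² − n − 462 = 0, so n = (1 ± √(1 + 4·462))/2 = (1 ± √1,849)/2 = (1 ± 43)/2, i.e. n = 22 or n = -21. Taking the positive root, n = 22 (check: 22×21 = 462).
Final answer: 22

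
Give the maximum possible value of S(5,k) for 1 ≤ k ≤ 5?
25

Solution: Row S(5,k) for k = 1..5 (via S(n,k) = k·S(n−1,k) + S(n−1,k−1)): 1, 15, 25, 10, 1. The row is unimodal; maximum at k = 3: 25.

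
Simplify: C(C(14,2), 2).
4,095

Solution: C(14,2) = 91, then C(91, 2) = 4,095.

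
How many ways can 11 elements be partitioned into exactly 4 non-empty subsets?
145,750

Working:
This equals S(11,4), the Stirling number of the 2nd kind.
Using the Stirling recurrence: S(n,k) = k·S(n-1,k) + S(n-1,k-1)
S(11,4) = 4·S(10,4) + S(10,3)
         = 4·34105 + 9330
         = 136420 + 9330
         = 145,750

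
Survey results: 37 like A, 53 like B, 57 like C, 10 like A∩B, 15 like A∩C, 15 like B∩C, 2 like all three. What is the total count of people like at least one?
109

Explanation: |A∪B∪C| = 37+53+57-10-15-15+2 = 109.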